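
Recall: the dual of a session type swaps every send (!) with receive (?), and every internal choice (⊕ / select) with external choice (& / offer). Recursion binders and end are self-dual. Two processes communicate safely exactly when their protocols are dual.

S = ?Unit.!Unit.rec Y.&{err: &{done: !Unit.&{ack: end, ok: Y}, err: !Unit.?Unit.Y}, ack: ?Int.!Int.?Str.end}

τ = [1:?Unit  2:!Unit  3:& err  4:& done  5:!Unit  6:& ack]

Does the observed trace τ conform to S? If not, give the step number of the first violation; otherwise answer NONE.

step 1: ?Unit  ok  cont: !Unit.rec Y.…
step 2: !Unit  ok  cont: rec Y.…
step 3: & err  ok  cont: &{done: !Unit.&{ack: end, ok: rec Y.…}, err: !Unit.?Unit.rec Y.…}
step 4: & done  ok  cont: !Unit.&{ack: end, ok: rec Y.…}
step 5: !Unit  ok  cont: &{ack: end, ok: rec Y.…}
step 6: & ack  ok  cont: end
all 6 steps conform

NONE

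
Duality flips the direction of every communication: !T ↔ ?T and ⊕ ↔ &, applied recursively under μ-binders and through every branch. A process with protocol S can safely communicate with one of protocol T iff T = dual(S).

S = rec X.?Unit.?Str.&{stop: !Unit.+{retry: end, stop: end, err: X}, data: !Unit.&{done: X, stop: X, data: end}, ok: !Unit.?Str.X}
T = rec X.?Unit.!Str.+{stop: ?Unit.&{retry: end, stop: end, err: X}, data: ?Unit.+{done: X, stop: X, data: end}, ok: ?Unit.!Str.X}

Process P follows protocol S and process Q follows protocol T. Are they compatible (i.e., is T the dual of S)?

NO

rec X ‖ rec X  match (μ self-dual)
  ?Unit ‖ ?Unit  ✗ same direction on both sides — not dual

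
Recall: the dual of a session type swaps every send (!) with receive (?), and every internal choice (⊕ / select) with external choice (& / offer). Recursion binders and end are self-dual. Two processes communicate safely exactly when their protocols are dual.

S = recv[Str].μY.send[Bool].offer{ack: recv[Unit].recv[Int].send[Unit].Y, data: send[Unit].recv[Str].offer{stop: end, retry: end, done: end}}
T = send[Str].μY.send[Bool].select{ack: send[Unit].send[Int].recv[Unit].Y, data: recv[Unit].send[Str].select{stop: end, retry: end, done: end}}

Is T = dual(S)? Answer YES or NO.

NO

recv[Str] vs send[Str]  ✓
  μY vs μY  ✓ (binder kept)
    send[Bool] vs send[Bool]  ✗ same direction on both sides — not dual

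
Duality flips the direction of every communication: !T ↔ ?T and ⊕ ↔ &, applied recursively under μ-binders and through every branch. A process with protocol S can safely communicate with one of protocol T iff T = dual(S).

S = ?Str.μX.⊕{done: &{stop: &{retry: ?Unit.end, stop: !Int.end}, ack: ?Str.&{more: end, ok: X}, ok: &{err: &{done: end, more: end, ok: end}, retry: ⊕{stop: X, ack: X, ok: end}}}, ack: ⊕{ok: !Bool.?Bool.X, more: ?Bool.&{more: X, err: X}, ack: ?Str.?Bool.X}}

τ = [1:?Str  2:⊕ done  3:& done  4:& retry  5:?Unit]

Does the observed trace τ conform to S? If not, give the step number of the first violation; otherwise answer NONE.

3

[1] ?Str  ok  state: μX.…
[2] ⊕ done  ok  state: &{stop: &{retry: ?Unit.end, stop: !Int.end}, ack: ?Str.&{more: end, ok: μX.…}, ok: &{err: &{done: end, more: end, ok: end}, retry: ⊕{stop: μX.…, ack: μX.…, ok: end}}}
[3] got & done, protocol expects & stop or & ack or & ok  ✗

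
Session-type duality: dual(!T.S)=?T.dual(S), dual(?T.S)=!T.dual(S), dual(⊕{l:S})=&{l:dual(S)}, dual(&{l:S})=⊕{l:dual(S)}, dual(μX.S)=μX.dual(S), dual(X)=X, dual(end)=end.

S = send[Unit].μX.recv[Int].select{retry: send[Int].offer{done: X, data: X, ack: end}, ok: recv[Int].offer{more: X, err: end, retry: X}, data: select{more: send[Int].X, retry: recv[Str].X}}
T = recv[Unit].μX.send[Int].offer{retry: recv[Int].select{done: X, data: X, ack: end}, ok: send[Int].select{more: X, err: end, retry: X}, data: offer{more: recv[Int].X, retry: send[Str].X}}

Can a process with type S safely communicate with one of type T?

send[Unit] | recv[Unit]  match
  μX | μX  match (binder kept)
    recv[Int] | send[Int]  match
      select{retry,ok,data} | offer{retry,ok,data}  match same labels
        [retry]
          send[Int] | recv[Int]  match
            offer{done,data,ack} | select{done,data,ack}  match same labels
              [done]
                X | X  match
              [data]
                X | X  match
              [ack]
                end | end  match
        [ok]
          recv[Int] | send[Int]  match
            offer{more,err,retry} | select{more,err,retry}  match same labels
              [more]
                X | X  match
              [err]
                end | end  match
              [retry]
                X | X  match
        [data]
          select{more,retry} | offer{more,retry}  match same labels
            [more]
              send[Int] | recv[Int]  match
                X | X  match
            [retry]
              recv[Str] | send[Str]  match
                X | X  match

YES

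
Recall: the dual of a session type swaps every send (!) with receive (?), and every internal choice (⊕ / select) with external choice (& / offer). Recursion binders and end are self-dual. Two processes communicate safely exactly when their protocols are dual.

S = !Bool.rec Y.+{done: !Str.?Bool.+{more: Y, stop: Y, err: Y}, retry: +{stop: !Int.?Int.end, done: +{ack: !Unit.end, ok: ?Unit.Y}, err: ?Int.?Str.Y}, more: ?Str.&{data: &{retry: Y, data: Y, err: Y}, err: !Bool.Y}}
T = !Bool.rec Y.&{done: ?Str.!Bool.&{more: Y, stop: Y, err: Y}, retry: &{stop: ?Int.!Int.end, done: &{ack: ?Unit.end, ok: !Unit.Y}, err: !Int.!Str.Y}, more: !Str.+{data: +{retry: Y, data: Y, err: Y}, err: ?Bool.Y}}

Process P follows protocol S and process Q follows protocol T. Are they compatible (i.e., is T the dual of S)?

NO

!Bool | !Bool  ✗ same direction on both sides — not dual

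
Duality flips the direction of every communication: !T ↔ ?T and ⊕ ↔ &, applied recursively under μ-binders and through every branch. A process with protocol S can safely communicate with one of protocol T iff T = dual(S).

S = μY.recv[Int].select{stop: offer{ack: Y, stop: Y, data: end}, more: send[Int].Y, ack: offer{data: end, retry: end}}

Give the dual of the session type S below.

μY.send[Int].offer{stop: select{ack: Y, stop: Y, data: end}, more: recv[Int].Y, ack: select{data: end, retry: end}}

μY ↦ μY  (μ self-dual)
  recv[Int] ↦ send[Int]
    select{stop,more,ack} ↦ offer{stop,more,ack}  (internal→external)
      case stop:
        offer{ack,stop,data} ↦ select{ack,stop,data}  (offer→select)
          case ack:
            Y ↦ Y
          case stop:
            Y ↦ Y
          case data:
            end ↦ end
      case more:
        send[Int] ↦ recv[Int]
          Y ↦ Y
      case ack:
        offer{data,retry} ↦ select{data,retry}  (offer→select)
          case data:
            end ↦ end
          case retry:
            end ↦ end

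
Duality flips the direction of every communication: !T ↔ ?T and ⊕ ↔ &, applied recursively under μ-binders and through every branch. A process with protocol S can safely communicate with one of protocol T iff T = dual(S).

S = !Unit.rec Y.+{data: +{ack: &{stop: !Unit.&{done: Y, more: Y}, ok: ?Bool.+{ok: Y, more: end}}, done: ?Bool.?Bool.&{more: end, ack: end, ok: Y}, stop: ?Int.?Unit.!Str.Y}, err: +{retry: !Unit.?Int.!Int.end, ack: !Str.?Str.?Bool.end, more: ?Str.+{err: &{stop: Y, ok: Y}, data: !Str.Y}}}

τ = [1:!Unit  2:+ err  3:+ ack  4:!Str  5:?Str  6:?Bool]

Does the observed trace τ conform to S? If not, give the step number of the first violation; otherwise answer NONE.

@1 !Unit  ok  residual = rec Y.…
@2 + err  ok  residual = +{retry: !Unit.?Int.!Int.end, ack: !Str.?Str.?Bool.end, more: ?Str.+{err: &{stop: rec Y.…, ok: rec Y.…}, data: !Str.rec Y.…}}
@3 + ack  ok  residual = !Str.?Str.?Bool.end
@4 !Str  ok  residual = ?Str.?Bool.end
@5 ?Str  ok  residual = ?Bool.end
@6 ?Bool  ok  residual = end
τ conforms to S (length 6)

NONE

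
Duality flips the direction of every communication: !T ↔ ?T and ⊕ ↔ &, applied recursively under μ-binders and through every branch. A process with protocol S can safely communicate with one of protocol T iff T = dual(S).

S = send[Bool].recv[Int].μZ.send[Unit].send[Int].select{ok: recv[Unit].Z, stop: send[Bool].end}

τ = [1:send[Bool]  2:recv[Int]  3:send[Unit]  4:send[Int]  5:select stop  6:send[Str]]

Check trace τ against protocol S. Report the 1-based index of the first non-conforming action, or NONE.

@1 send[Bool]  match  residual = recv[Int].μZ.…
@2 recv[Int]  match  residual = μZ.…
@3 send[Unit]  match  residual = send[Int].select{ok: recv[Unit].μZ.…, stop: send[Bool].end}
@4 send[Int]  match  residual = select{ok: recv[Unit].μZ.…, stop: send[Bool].end}
@5 select stop  match  residual = send[Bool].end
@6 got send[Str], protocol expects send[Bool]  ✗

6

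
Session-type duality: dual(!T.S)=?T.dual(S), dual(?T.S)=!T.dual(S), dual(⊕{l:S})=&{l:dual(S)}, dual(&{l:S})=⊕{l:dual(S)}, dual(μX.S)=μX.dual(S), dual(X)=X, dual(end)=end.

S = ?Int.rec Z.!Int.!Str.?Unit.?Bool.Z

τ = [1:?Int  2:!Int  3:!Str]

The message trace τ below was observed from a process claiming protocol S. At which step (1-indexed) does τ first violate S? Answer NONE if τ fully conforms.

NONE

step 1: ?Int  ✓  state: rec Z.…
step 2: !Int  ✓  state: !Str.?Unit.?Bool.rec Z.…
step 3: !Str  ✓  state: ?Unit.?Bool.rec Z.…
τ conforms to S (length 3)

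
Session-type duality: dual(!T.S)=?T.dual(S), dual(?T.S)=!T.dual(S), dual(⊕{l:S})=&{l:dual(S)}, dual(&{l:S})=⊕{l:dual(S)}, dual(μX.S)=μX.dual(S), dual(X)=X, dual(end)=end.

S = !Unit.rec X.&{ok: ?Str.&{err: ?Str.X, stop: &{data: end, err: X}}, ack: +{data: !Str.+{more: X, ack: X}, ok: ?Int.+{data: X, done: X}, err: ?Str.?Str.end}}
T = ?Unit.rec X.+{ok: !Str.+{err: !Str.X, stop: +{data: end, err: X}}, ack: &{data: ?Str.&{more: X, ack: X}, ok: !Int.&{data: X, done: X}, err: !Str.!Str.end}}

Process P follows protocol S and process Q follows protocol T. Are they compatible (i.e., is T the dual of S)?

YES

!Unit | ?Unit  ok
  rec X | rec X  ok (binder kept)
    &{ok,ack} | +{ok,ack}  ok same labels
      [ok]
        ?Str | !Str  ok
          &{err,stop} | +{err,stop}  ok same labels
            [err]
              ?Str | !Str  ok
                X | X  ok
            [stop]
              &{data,err} | +{data,err}  ok same labels
                [data]
                  end | end  ok
                [err]
                  X | X  ok
      [ack]
        +{data,ok,err} | &{data,ok,err}  ok same labels
          [data]
            !Str | ?Str  ok
              +{more,ack} | &{more,ack}  ok same labels
                [more]
                  X | X  ok
                [ack]
                  X | X  ok
          [ok]
            ?Int | !Int  ok
              +{data,done} | &{data,done}  ok same labels
                [data]
                  X | X  ok
                [done]
                  X | X  ok
          [err]
            ?Str | !Str  ok
              ?Str | !Str  ok
                end | end  ok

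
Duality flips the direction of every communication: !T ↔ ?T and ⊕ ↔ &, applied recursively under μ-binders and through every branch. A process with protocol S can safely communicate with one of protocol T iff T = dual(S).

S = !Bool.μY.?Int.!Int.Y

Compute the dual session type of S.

?Bool.μY.!Int.?Int.Y

!Bool ↦ ?Bool
  μY ↦ μY  (μ self-dual)
    ?Int ↦ !Int
      !Int ↦ ?Int
        dual(Y) = Y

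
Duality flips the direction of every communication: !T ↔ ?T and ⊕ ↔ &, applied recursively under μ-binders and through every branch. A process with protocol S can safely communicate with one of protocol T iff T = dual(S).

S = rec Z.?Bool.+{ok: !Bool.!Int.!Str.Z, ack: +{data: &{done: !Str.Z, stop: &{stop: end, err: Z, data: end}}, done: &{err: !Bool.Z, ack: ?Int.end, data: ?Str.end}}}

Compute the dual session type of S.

rec Z.!Bool.&{ok: ?Bool.?Int.?Str.Z, ack: &{data: +{done: ?Str.Z, stop: +{stop: end, err: Z, data: end}}, done: +{err: ?Bool.Z, ack: !Int.end, data: !Str.end}}}

rec Z → rec Z  (μ self-dual)
  ?Bool → !Bool
    +{ok,ack} → &{ok,ack}  (⊕→&)
      • ok:
        !Bool → ?Bool
          !Int → ?Int
            !Str → ?Str
              Z self-dual
      • ack:
        +{data,done} → &{data,done}  (⊕→&)
          • data:
            &{done,stop} → +{done,stop}  (offer→select)
              • done:
                !Str → ?Str
                  Z self-dual
              • stop:
                &{stop,err,data} → +{stop,err,data}  (offer→select)
                  • stop:
                    end self-dual
                  • err:
                    Z self-dual
                  • data:
                    end self-dual
          • done:
            &{err,ack,data} → +{err,ack,data}  (offer→select)
              • err:
                !Bool → ?Bool
                  Z self-dual
              • ack:
                ?Int → !Int
                  end self-dual
              • data:
                ?Str → !Str
                  end self-dual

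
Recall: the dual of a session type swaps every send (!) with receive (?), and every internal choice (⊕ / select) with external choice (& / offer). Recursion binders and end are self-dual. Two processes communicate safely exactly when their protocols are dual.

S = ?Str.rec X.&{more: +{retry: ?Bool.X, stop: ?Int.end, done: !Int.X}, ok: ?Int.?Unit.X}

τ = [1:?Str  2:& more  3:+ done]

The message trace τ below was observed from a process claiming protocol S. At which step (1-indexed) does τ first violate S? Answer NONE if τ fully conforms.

NONE

[1] ?Str  ✓  now at rec X.…
[2] & more  ✓  now at +{retry: ?Bool.rec X.…, stop: ?Int.end, done: !Int.rec X.…}
[3] + done  ✓  now at !Int.rec X.…
τ conforms to S (length 3)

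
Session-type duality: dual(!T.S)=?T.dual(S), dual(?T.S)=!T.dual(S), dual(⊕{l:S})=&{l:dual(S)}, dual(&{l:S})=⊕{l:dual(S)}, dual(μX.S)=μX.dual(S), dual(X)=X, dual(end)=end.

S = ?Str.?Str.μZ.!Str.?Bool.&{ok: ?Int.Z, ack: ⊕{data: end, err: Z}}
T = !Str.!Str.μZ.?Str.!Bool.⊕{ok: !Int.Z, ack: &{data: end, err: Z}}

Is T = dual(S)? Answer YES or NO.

YES

?Str vs !Str  match
  ?Str vs !Str  match
    μZ vs μZ  match (binder kept)
      !Str vs ?Str  match
        ?Bool vs !Bool  match
          &{ok,ack} vs ⊕{ok,ack}  match labels match
            • ok:
              ?Int vs !Int  match
                Z vs Z  match
            • ack:
              ⊕{data,err} vs &{data,err}  match labels match
                • data:
                  end vs end  match
                • err:
                  Z vs Z  match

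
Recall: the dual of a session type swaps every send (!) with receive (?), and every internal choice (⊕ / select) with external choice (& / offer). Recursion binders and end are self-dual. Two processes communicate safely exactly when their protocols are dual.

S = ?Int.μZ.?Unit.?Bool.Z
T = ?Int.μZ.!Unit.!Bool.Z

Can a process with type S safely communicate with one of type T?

?Int ‖ ?Int  ✗ same direction on both sides — not dual

NO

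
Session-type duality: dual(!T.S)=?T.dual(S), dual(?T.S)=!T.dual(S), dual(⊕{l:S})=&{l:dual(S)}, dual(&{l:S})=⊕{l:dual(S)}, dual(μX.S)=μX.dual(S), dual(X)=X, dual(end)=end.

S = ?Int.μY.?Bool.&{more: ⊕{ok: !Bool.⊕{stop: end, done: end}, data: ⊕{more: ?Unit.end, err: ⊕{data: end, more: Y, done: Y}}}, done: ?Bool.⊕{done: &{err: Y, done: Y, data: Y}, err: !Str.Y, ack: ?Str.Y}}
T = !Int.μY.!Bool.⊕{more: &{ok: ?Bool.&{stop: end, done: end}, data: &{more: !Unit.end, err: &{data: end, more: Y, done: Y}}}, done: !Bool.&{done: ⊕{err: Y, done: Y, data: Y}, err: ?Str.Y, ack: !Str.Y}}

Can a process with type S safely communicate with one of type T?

YES

?Int ‖ !Int  ✓
  μY ‖ μY  ✓ (μ self-dual)
    ?Bool ‖ !Bool  ✓
      &{more,done} ‖ ⊕{more,done}  ✓ labels match
        [more]
          ⊕{ok,data} ‖ &{ok,data}  ✓ labels match
            [ok]
              !Bool ‖ ?Bool  ✓
                ⊕{stop,done} ‖ &{stop,done}  ✓ labels match
                  [stop]
                    end ‖ end  ✓
                  [done]
                    end ‖ end  ✓
            [data]
              ⊕{more,err} ‖ &{more,err}  ✓ labels match
                [more]
                  ?Unit ‖ !Unit  ✓
                    end ‖ end  ✓
                [err]
                  ⊕{data,more,done} ‖ &{data,more,done}  ✓ labels match
                    [data]
                      end ‖ end  ✓
                    [more]
                      Y ‖ Y  ✓
                    [done]
                      Y ‖ Y  ✓
        [done]
          ?Bool ‖ !Bool  ✓
            ⊕{done,err,ack} ‖ &{done,err,ack}  ✓ labels match
              [done]
                &{err,done,data} ‖ ⊕{err,done,data}  ✓ labels match
                  [err]
                    Y ‖ Y  ✓
                  [done]
                    Y ‖ Y  ✓
                  [data]
                    Y ‖ Y  ✓
              [err]
                !Str ‖ ?Str  ✓
                  Y ‖ Y  ✓
              [ack]
                ?Str ‖ !Str  ✓
                  Y ‖ Y  ✓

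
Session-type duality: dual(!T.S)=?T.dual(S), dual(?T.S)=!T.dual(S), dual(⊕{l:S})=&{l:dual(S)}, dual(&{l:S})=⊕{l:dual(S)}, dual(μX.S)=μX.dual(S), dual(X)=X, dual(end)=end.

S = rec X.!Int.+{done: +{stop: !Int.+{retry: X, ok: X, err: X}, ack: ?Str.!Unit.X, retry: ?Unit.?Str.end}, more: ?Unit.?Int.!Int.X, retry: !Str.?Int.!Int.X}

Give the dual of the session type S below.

rec X.?Int.&{done: &{stop: ?Int.&{retry: X, ok: X, err: X}, ack: !Str.?Unit.X, retry: !Unit.!Str.end}, more: !Unit.!Int.?Int.X, retry: ?Str.!Int.?Int.X}

rec X ↦ rec X  (μ self-dual)
  !Int ↦ ?Int
    +{done,more,retry} ↦ &{done,more,retry}  (internal→external)
      [done]
        +{stop,ack,retry} ↦ &{stop,ack,retry}  (internal→external)
          [stop]
            !Int ↦ ?Int
              +{retry,ok,err} ↦ &{retry,ok,err}  (internal→external)
                [retry]
                  X ↦ X
                [ok]
                  X ↦ X
                [err]
                  X ↦ X
          [ack]
            ?Str ↦ !Str
              !Unit ↦ ?Unit
                X ↦ X
          [retry]
            ?Unit ↦ !Unit
              ?Str ↦ !Str
                end ↦ end
      [more]
        ?Unit ↦ !Unit
          ?Int ↦ !Int
            !Int ↦ ?Int
              X ↦ X
      [retry]
        !Str ↦ ?Str
          ?Int ↦ !Int
            !Int ↦ ?Int
              X ↦ X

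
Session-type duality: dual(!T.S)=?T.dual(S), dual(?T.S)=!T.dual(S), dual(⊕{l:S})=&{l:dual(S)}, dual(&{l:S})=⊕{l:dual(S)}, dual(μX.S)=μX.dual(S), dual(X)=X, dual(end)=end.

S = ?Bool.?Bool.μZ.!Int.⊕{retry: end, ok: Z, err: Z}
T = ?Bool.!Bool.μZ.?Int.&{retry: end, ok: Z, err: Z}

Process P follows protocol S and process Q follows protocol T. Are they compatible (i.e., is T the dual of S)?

NO

?Bool ‖ ?Bool  ✗ same direction on both sides — not dual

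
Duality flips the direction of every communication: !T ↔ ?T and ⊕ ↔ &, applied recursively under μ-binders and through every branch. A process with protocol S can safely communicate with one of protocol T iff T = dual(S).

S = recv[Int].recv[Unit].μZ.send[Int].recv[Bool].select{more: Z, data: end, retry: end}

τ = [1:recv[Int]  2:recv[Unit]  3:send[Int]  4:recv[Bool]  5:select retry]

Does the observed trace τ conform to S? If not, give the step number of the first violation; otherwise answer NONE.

[1] recv[Int]  ok  state: recv[Unit].μZ.…
[2] recv[Unit]  ok  state: μZ.…
[3] send[Int]  ok  state: recv[Bool].select{more: μZ.…, data: end, retry: end}
[4] recv[Bool]  ok  state: select{more: μZ.…, data: end, retry: end}
[5] select retry  ok  state: end
all 5 steps conform

NONE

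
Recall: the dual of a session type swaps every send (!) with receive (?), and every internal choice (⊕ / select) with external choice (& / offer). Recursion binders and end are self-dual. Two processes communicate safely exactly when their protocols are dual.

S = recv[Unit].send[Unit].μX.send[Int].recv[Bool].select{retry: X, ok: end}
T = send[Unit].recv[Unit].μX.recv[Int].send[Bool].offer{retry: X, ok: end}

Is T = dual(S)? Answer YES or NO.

YES

recv[Unit] ‖ send[Unit]  match
  send[Unit] ‖ recv[Unit]  match
    μX ‖ μX  match (μ self-dual)
      send[Int] ‖ recv[Int]  match
        recv[Bool] ‖ send[Bool]  match
          select{retry,ok} ‖ offer{retry,ok}  match labels match
            case retry:
              X ‖ X  match
            case ok:
              end ‖ end  match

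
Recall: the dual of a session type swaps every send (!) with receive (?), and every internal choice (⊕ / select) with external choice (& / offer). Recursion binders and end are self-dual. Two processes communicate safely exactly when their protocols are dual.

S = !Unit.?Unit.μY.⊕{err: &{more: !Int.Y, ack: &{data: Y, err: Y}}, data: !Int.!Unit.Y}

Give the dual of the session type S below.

!Unit = ?Unit
  ?Unit = !Unit
    μY = μY  (rec unchanged)
      ⊕{err,data} = &{err,data}  (⊕→&)
        [err]
          &{more,ack} = ⊕{more,ack}  (external→internal)
            [more]
              !Int = ?Int
                Y self-dual
            [ack]
              &{data,err} = ⊕{data,err}  (external→internal)
                [data]
                  Y self-dual
                [err]
                  Y self-dual
        [data]
          !Int = ?Int
            !Unit = ?Unit
              Y self-dual

?Unit.!Unit.μY.&{err: ⊕{more: ?Int.Y, ack: ⊕{data: Y, err: Y}}, data: ?Int.?Unit.Y}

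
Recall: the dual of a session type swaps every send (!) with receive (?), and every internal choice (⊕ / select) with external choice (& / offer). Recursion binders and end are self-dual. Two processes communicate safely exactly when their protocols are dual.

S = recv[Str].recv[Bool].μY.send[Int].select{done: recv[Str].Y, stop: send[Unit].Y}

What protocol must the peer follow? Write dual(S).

recv[Str] → send[Str]
  recv[Bool] → send[Bool]
    μY → μY  (rec unchanged)
      send[Int] → recv[Int]
        select{done,stop} → offer{done,stop}  (internal→external)
          case done:
            recv[Str] → send[Str]
              dual(Y) = Y
          case stop:
            send[Unit] → recv[Unit]
              dual(Y) = Y

send[Str].send[Bool].μY.recv[Int].offer{done: send[Str].Y, stop: recv[Unit].Y}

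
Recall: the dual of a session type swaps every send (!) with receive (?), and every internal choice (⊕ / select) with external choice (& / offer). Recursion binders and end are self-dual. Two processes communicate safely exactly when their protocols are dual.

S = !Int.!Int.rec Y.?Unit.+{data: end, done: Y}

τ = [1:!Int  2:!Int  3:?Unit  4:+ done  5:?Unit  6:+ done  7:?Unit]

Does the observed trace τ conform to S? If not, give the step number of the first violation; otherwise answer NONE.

NONE

[1] !Int  ok  residual = !Int.rec Y.…
[2] !Int  ok  residual = rec Y.…
[3] ?Unit  ok  residual = +{data: end, done: rec Y.…}
[4] + done  ok  residual = rec Y.…
[5] ?Unit  ok  residual = +{data: end, done: rec Y.…}
[6] + done  ok  residual = rec Y.…
[7] ?Unit  ok  residual = +{data: end, done: rec Y.…}
trace exhausted — no violation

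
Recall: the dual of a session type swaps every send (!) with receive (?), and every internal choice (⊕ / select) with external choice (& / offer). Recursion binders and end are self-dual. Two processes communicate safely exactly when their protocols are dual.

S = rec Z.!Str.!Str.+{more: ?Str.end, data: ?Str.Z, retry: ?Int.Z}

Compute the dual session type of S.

rec Z.?Str.?Str.&{more: !Str.end, data: !Str.Z, retry: !Int.Z}

rec Z → rec Z  (rec unchanged)
  !Str → ?Str
    !Str → ?Str
      +{more,data,retry} → &{more,data,retry}  (⊕→&)
        • more:
          ?Str → !Str
            end self-dual
        • data:
          ?Str → !Str
            Z self-dual
        • retry:
          ?Int → !Int
            Z self-dual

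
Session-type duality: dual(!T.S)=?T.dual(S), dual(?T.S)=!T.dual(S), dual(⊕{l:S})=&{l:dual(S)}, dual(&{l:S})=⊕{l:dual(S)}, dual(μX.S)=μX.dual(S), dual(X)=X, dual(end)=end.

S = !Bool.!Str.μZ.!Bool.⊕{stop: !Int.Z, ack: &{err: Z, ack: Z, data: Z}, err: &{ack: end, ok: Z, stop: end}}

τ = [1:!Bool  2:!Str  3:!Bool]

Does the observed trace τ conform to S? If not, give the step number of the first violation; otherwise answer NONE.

NONE

step 1: !Bool  match  residual = !Str.μZ.…
step 2: !Str  match  residual = μZ.…
step 3: !Bool  match  residual = ⊕{stop: !Int.μZ.…, ack: &{err: μZ.…, ack: μZ.…, data: μZ.…}, err: &{ack: end, ok: μZ.…, stop: end}}
τ conforms to S (length 3)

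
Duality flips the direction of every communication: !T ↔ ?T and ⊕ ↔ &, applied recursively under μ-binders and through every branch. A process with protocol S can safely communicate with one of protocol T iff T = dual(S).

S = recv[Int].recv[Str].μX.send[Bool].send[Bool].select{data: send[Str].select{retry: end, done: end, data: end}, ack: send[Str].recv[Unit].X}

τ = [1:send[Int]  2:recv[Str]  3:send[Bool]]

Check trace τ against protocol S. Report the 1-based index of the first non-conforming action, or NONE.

[1] got send[Int], protocol expects recv[Int]  ✗

1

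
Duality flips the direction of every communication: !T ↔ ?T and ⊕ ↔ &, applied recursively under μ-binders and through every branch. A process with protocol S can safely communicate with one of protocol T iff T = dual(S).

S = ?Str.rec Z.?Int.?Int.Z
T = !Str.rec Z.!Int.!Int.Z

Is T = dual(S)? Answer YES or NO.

?Str ‖ !Str  ok
  rec Z ‖ rec Z  ok (rec unchanged)
    ?Int ‖ !Int  ok
      ?Int ‖ !Int  ok
        Z ‖ Z  ok

YES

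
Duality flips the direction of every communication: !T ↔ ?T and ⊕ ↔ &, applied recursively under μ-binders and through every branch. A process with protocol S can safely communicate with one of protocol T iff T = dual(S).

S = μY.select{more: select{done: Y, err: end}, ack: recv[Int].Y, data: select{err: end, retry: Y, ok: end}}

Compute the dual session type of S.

μY = μY  (binder kept)
  select{more,ack,data} = offer{more,ack,data}  (⊕→&)
    • more:
      select{done,err} = offer{done,err}  (⊕→&)
        • done:
          Y ↦ Y
        • err:
          end ↦ end
    • ack:
      recv[Int] = send[Int]
        Y ↦ Y
    • data:
      select{err,retry,ok} = offer{err,retry,ok}  (⊕→&)
        • err:
          end ↦ end
        • retry:
          Y ↦ Y
        • ok:
          end ↦ end

μY.offer{more: offer{done: Y, err: end}, ack: send[Int].Y, data: offer{err: end, retry: Y, ok: end}}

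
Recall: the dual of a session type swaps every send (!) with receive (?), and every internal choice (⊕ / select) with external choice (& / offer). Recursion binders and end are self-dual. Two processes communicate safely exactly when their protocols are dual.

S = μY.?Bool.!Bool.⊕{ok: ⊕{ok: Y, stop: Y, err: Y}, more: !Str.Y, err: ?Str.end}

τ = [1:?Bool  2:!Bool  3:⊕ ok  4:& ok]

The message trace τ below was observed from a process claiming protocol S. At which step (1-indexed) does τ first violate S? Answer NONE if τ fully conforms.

4

step 1: ?Bool  ok  now at !Bool.⊕{ok: ⊕{ok: μY.…, stop: μY.…, err: μY.…}, more: !Str.μY.…, err: ?Str.end}
step 2: !Bool  ok  now at ⊕{ok: ⊕{ok: μY.…, stop: μY.…, err: μY.…}, more: !Str.μY.…, err: ?Str.end}
step 3: ⊕ ok  ok  now at ⊕{ok: μY.…, stop: μY.…, err: μY.…}
step 4: got & ok, protocol expects ⊕ ok or ⊕ stop or ⊕ err  ✗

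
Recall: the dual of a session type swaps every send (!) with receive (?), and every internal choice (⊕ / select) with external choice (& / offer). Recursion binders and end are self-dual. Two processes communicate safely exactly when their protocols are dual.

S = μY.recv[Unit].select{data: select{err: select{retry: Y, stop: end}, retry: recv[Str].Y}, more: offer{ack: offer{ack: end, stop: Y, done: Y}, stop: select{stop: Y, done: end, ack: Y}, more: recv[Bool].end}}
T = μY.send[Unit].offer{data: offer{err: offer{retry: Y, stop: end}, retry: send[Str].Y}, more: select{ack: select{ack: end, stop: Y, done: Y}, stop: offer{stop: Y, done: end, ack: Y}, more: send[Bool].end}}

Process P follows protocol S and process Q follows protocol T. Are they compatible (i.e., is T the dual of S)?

μY | μY  match (binder kept)
  recv[Unit] | send[Unit]  match
    select{data,more} | offer{data,more}  match same labels
      • data:
        select{err,retry} | offer{err,retry}  match same labels
          • err:
            select{retry,stop} | offer{retry,stop}  match same labels
              • retry:
                Y | Y  match
              • stop:
                end | end  match
          • retry:
            recv[Str] | send[Str]  match
              Y | Y  match
      • more:
        offer{ack,stop,more} | select{ack,stop,more}  match same labels
          • ack:
            offer{ack,stop,done} | select{ack,stop,done}  match same labels
              • ack:
                end | end  match
              • stop:
                Y | Y  match
              • done:
                Y | Y  match
          • stop:
            select{stop,done,ack} | offer{stop,done,ack}  match same labels
              • stop:
                Y | Y  match
              • done:
                end | end  match
              • ack:
                Y | Y  match
          • more:
            recv[Bool] | send[Bool]  match
              end | end  match

YES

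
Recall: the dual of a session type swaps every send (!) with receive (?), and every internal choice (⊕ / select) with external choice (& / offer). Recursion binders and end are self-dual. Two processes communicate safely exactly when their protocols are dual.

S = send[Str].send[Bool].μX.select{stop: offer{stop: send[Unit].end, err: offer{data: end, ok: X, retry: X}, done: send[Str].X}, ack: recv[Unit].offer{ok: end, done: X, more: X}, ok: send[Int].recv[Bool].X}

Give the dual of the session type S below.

send[Str] = recv[Str]
  send[Bool] = recv[Bool]
    μX = μX  (binder kept)
      select{stop,ack,ok} = offer{stop,ack,ok}  (internal→external)
        [stop]
          offer{stop,err,done} = select{stop,err,done}  (external→internal)
            [stop]
              send[Unit] = recv[Unit]
                end self-dual
            [err]
              offer{data,ok,retry} = select{data,ok,retry}  (external→internal)
                [data]
                  end self-dual
                [ok]
                  X self-dual
                [retry]
                  X self-dual
            [done]
              send[Str] = recv[Str]
                X self-dual
        [ack]
          recv[Unit] = send[Unit]
            offer{ok,done,more} = select{ok,done,more}  (external→internal)
              [ok]
                end self-dual
              [done]
                X self-dual
              [more]
                X self-dual
        [ok]
          send[Int] = recv[Int]
            recv[Bool] = send[Bool]
              X self-dual

recv[Str].recv[Bool].μX.offer{stop: select{stop: recv[Unit].end, err: select{data: end, ok: X, retry: X}, done: recv[Str].X}, ack: send[Unit].select{ok: end, done: X, more: X}, ok: recv[Int].send[Bool].X}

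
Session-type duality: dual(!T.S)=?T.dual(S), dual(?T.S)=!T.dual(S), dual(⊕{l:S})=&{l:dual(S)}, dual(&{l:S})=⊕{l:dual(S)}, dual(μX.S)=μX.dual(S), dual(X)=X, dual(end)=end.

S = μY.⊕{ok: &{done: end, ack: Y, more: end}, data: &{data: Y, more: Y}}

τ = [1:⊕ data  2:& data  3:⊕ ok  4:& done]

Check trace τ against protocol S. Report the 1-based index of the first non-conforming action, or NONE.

NONE

[1] ⊕ data  match  cont: &{data: μY.…, more: μY.…}
[2] & data  match  cont: μY.…
[3] ⊕ ok  match  cont: &{done: end, ack: μY.…, more: end}
[4] & done  match  cont: end
trace exhausted — no violation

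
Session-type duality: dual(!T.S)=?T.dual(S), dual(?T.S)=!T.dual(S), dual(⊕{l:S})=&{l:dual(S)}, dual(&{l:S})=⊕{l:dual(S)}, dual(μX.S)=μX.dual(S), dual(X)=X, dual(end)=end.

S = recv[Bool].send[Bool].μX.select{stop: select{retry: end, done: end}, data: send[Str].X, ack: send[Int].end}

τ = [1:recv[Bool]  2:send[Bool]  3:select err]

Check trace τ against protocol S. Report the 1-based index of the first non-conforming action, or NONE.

[1] recv[Bool]  ✓  residual = send[Bool].μX.…
[2] send[Bool]  ✓  residual = μX.…
[3] got select err, protocol expects select stop or select data or select ack  ✗

3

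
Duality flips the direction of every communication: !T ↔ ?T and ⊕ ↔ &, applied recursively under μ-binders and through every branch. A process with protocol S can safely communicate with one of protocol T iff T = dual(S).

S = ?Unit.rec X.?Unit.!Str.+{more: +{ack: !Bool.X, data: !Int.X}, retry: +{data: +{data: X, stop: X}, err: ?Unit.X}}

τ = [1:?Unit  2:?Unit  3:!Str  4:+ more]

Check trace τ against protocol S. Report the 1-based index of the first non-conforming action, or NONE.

[1] ?Unit  match  cont: rec X.…
[2] ?Unit  match  cont: !Str.+{more: +{ack: !Bool.rec X.…, data: !Int.rec X.…}, retry: +{data: +{data: rec X.…, stop: rec X.…}, err: ?Unit.rec X.…}}
[3] !Str  match  cont: +{more: +{ack: !Bool.rec X.…, data: !Int.rec X.…}, retry: +{data: +{data: rec X.…, stop: rec X.…}, err: ?Unit.rec X.…}}
[4] + more  match  cont: +{ack: !Bool.rec X.…, data: !Int.rec X.…}
τ conforms to S (length 4)

NONE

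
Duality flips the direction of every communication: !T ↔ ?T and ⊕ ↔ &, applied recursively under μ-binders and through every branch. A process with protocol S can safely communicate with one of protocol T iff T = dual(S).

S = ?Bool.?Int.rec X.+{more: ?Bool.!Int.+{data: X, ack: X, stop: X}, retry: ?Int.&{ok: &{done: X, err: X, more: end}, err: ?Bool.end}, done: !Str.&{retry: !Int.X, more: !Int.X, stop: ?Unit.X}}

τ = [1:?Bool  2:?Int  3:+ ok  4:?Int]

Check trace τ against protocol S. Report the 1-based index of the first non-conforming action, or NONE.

3

step 1: ?Bool  ✓  now at ?Int.rec X.…
step 2: ?Int  ✓  now at rec X.…
step 3: got + ok, protocol expects + more or + retry or + done  ✗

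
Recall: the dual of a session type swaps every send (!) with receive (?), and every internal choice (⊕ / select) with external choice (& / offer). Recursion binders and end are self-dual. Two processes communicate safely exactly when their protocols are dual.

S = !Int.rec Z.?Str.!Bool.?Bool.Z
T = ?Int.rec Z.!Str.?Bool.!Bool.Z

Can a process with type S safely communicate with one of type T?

YES

!Int | ?Int  match
  rec Z | rec Z  match (binder kept)
    ?Str | !Str  match
      !Bool | ?Bool  match
        ?Bool | !Bool  match
          Z | Z  match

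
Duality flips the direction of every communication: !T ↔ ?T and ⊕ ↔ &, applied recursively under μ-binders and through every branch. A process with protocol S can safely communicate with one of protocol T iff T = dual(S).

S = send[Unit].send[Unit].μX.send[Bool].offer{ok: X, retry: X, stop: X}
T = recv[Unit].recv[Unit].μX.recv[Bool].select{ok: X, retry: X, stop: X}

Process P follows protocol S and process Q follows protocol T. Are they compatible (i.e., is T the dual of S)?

send[Unit] | recv[Unit]  match
  send[Unit] | recv[Unit]  match
    μX | μX  match (binder kept)
      send[Bool] | recv[Bool]  match
        offer{ok,retry,stop} | select{ok,retry,stop}  match labels match
          case ok:
            X | X  match
          case retry:
            X | X  match
          case stop:
            X | X  match

YES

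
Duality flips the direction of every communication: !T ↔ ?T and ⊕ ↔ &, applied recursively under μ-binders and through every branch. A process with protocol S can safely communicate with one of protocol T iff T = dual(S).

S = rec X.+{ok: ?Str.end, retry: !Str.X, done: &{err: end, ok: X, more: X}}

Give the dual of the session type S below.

rec X → rec X  (rec unchanged)
  +{ok,retry,done} → &{ok,retry,done}  (⊕→&)
    [ok]
      ?Str → !Str
        end ↦ end
    [retry]
      !Str → ?Str
        X ↦ X
    [done]
      &{err,ok,more} → +{err,ok,more}  (offer→select)
        [err]
          end ↦ end
        [ok]
          X ↦ X
        [more]
          X ↦ X

rec X.&{ok: !Str.end, retry: ?Str.X, done: +{err: end, ok: X, more: X}}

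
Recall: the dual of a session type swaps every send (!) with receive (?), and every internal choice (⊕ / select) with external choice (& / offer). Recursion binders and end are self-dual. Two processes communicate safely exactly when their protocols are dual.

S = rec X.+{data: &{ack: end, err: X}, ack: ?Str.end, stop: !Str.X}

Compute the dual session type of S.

rec X → rec X  (binder kept)
  +{data,ack,stop} → &{data,ack,stop}  (⊕→&)
    • data:
      &{ack,err} → +{ack,err}  (&→⊕)
        • ack:
          dual(end) = end
        • err:
          dual(X) = X
    • ack:
      ?Str → !Str
        dual(end) = end
    • stop:
      !Str → ?Str
        dual(X) = X

rec X.&{data: +{ack: end, err: X}, ack: !Str.end, stop: ?Str.X}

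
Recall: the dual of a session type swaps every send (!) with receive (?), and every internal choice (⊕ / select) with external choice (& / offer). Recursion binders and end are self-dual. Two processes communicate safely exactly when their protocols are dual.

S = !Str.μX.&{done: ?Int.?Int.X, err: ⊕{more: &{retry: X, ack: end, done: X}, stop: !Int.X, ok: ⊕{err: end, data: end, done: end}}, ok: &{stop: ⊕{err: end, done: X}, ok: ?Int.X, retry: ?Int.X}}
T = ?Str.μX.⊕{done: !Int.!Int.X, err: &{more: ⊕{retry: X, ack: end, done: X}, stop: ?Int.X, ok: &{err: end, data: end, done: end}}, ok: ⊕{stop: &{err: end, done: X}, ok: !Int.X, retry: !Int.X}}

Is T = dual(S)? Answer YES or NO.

YES

!Str vs ?Str  match
  μX vs μX  match (binder kept)
    &{done,err,ok} vs ⊕{done,err,ok}  match labels match
      case done:
        ?Int vs !Int  match
          ?Int vs !Int  match
            X vs X  match
      case err:
        ⊕{more,stop,ok} vs &{more,stop,ok}  match labels match
          case more:
            &{retry,ack,done} vs ⊕{retry,ack,done}  match labels match
              case retry:
                X vs X  match
              case ack:
                end vs end  match
              case done:
                X vs X  match
          case stop:
            !Int vs ?Int  match
              X vs X  match
          case ok:
            ⊕{err,data,done} vs &{err,data,done}  match labels match
              case err:
                end vs end  match
              case data:
                end vs end  match
              case done:
                end vs end  match
      case ok:
        &{stop,ok,retry} vs ⊕{stop,ok,retry}  match labels match
          case stop:
            ⊕{err,done} vs &{err,done}  match labels match
              case err:
                end vs end  match
              case done:
                X vs X  match
          case ok:
            ?Int vs !Int  match
              X vs X  match
          case retry:
            ?Int vs !Int  match
              X vs X  match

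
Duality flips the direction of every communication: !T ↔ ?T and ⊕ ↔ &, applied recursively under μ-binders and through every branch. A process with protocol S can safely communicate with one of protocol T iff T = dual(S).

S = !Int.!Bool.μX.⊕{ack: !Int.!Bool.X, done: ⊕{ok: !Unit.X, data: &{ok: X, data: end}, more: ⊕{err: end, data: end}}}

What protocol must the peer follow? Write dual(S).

!Int ↦ ?Int
  !Bool ↦ ?Bool
    μX ↦ μX  (binder kept)
      ⊕{ack,done} ↦ &{ack,done}  (internal→external)
        • ack:
          !Int ↦ ?Int
            !Bool ↦ ?Bool
              X ↦ X
        • done:
          ⊕{ok,data,more} ↦ &{ok,data,more}  (internal→external)
            • ok:
              !Unit ↦ ?Unit
                X ↦ X
            • data:
              &{ok,data} ↦ ⊕{ok,data}  (&→⊕)
                • ok:
                  X ↦ X
                • data:
                  end ↦ end
            • more:
              ⊕{err,data} ↦ &{err,data}  (internal→external)
                • err:
                  end ↦ end
                • data:
                  end ↦ end

?Int.?Bool.μX.&{ack: ?Int.?Bool.X, done: &{ok: ?Unit.X, data: ⊕{ok: X, data: end}, more: &{err: end, data: end}}}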